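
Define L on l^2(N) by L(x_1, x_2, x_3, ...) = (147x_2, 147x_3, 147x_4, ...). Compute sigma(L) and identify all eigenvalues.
sigma(L) = closed disk {z in C : |z| ≤ 147}; sigma_p(L) = open disk {z in C : |z| < 147}

Note L = 147·V where V is the unit left shift (V x)_k = x_{k+1}; so sigma(L) = 147·sigma(V) and ||L|| = 147||V||. ||L x||^2 = 21609sum_{k≥2} |x_k|^2 ≤ 21609||x||^2, with equality on {x : x_1 = 0}, so ||L|| = 147. For any lambda with |lambda| < 147, set r = lambda/147 (|r| < 1); the vector x = (1, r, r^2, ...) is in l^2 and satisfies L x = 147(r, r^2, ...) = lambda x, so lambda is an eigenvalue. On the boundary |lambda| = 147 the geometric series diverges, so no l^2 eigenvector exists, but these lambda lie in the approximate point spectrum. Hence sigma(L) is the closed disk of radius 147 and sigma_p(L) is the open disk.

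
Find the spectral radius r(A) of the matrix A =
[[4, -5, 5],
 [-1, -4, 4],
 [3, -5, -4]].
r(A) ≈ 5.9099

The eigenvalues of A are the roots of its characteristic polynomial. With M = A (coefficients from the trace, the sum of principal 2x2 minors, and det A):
  p(λ) = det(λ I - M) = λ^3 + 4λ^2 - 16λ - 189.
No integer candidate from the rational root theorem (±divisors of 189) is a root, so the roots are irrational. The cubic discriminant is Δ = -677875 < 0, so there is one real root and a complex-conjugate pair. p(5) = -44 and p(6) = 75 have opposite signs, so a root lies in (5, 6); Newton's method refines it to λ ≈ 5.4113. Dividing out (λ - (5.4113)) leaves approximately λ^2 + 9.4113λ + 34.9271. For λ^2 + 9.4113λ + 34.9271 the discriminant is -51.136. It is negative, so the remaining roots are the complex-conjugate pair λ ≈ -4.7056 ± 3.5755i. Their product equals the constant term, so |λ|^2 ≈ 34.9271 and |λ| ≈ 5.9099.
Thus the eigenvalues (to 4 decimals) are 5.4113 (modulus 5.4113); -4.7056 ± 3.5755i (modulus 5.9099). The spectral radius is the largest modulus: r(A) ≈ 5.9099. (Cross-check: r(A) ≤ ||A||_2 ≈ 9.7049; equality holds whenever A is normal, though it can also hold for some non-normal A.)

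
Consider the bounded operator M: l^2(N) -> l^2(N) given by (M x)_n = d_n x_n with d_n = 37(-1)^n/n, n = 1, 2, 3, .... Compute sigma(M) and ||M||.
sigma(M) = {37(-1)^n/n : n ≥ 1} ∪ {0}; ||M|| = 37

A bounded diagonal operator on l^2 with diagonal entries d_n has spectrum equal to the closure of {d_n : n ≥ 1}: every d_n is an eigenvalue (with eigenvector e_n), so {d_n} ⊂ sigma(M); the spectrum is closed, so its closure is too; and for lambda not in the closure, (M - lambda I) has bounded inverse (the diagonal entries 1/(d_n - lambda) are bounded). For our sequence d_n = 37(-1)^n/n, n = 1, 2, 3, ...:
  - {d_n} = {37(-1)^n/n : n ≥ 1}; the only limit point is 0
  - closure = {37(-1)^n/n : n ≥ 1} ∪ {0}
For the norm: a diagonal operator has ||M|| = sup_n |d_n|. Here |d_n| = 37/n is decreasing, so sup_n |d_n| = |d_1| = 37. So ||M|| = 37.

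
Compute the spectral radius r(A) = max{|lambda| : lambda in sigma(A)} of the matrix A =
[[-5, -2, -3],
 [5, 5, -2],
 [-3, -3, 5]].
r(A) ≈ 7.8873

The eigenvalues of A are the roots of its characteristic polynomial. With M = A (coefficients from the trace, the sum of principal 2x2 minors, and det A):
  p(λ) = det(λ I - M) = λ^3 - 5λ^2 - 30λ + 57.
No integer candidate from the rational root theorem (±divisors of 57) is a root, so the roots are irrational. The cubic discriminant is Δ = 225177 > 0, so there are three distinct real roots. p(-5) = -43 and p(-4) = 33 have opposite signs, so a root lies in (-5, -4); Newton's method refines it to λ ≈ -4.495. p(1) = 23 and p(2) = -15 have opposite signs, so a root lies in (1, 2); Newton's method refines it to λ ≈ 1.6077. p(7) = -55 and p(8) = 9 have opposite signs, so a root lies in (7, 8); Newton's method refines it to λ ≈ 7.8873. Check (Vieta): the three roots sum to 5, matching tr M = 5.
Thus the eigenvalues (to 4 decimals) are -4.495 (modulus 4.495); 1.6077 (modulus 1.6077); 7.8873 (modulus 7.8873). The spectral radius is the largest modulus: r(A) ≈ 7.8873. (Cross-check: r(A) ≤ ||A||_2 ≈ 10.0011; equality holds whenever A is normal, though it can also hold for some non-normal A.)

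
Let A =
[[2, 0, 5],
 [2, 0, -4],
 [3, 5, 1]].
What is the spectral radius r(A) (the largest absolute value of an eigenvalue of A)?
r(A) ≈ 5.0941

The eigenvalues of A are the roots of its characteristic polynomial. With M = A (coefficients from the trace, the sum of principal 2x2 minors, and det A):
  p(λ) = det(λ I - M) = λ^3 - 3λ^2 + 7λ - 90.
No integer candidate from the rational root theorem (±divisors of 90) is a root, so the roots are irrational. The cubic discriminant is Δ = -195331 < 0, so there is one real root and a complex-conjugate pair. p(5) = -5 and p(6) = 60 have opposite signs, so a root lies in (5, 6); Newton's method refines it to λ ≈ 5.0941. Dividing out (λ - (5.0941)) leaves approximately λ^2 + 2.0941λ + 17.6675. For λ^2 + 2.0941λ + 17.6675 the discriminant is -66.2848. It is negative, so the remaining roots are the complex-conjugate pair λ ≈ -1.047 ± 4.0708i. Their product equals the constant term, so |λ|^2 ≈ 17.6675 and |λ| ≈ 4.2033.
Thus the eigenvalues (to 4 decimals) are 5.0941 (modulus 5.0941); -1.047 ± 4.0708i (modulus 4.2033). The spectral radius is the largest modulus: r(A) ≈ 5.0941. (Cross-check: r(A) ≤ ||A||_2 ≈ 6.8413; equality holds whenever A is normal, though it can also hold for some non-normal A.)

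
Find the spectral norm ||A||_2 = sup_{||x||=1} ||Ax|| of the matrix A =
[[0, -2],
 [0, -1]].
||A||_2 = sqrt(5) ≈ 2.2361 (= sqrt(largest eigenvalue of A^T A))

||A||_2 = sigma_max(A) = sqrt(lambda_max(A^T A)). Form the symmetric matrix M = A^T A =
[[0, 0],
 [0, 5]].
Its characteristic polynomial (trace, determinant of M give the coefficients) is
  p(λ) = det(λ I - M) = λ^2 - 5λ.
For λ^2 - 5λ the discriminant is 25. It is a perfect square (5^2), so the roots are rational: λ = (5 ± 5)/2 = 5, 0.
So the eigenvalues of A^T A are ≈ 0, 5 (all ≥ 0, as they must be for A^T A). The largest is λ_max = 5, hence ||A||_2 = sqrt(λ_max) = sqrt(5) ≈ 2.2361.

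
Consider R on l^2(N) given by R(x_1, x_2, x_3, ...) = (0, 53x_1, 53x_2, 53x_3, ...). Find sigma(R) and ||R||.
sigma(R) = closed disk {z in C : |z| ≤ 53}; ||R|| = 53

Note R = 53·U where U is the unit right shift (U x)_k = x_{k-1} (with x_0 := 0); so ||R|| = 53||U|| and sigma(R) = 53·sigma(U). ||R x||^2 = sum_{k≥1} |53x_k|^2 = 2809||x||^2, so ||R|| = 53 and sigma(R) ⊂ {|z| ≤ 53}. For any |lambda| < 53, the equation (R - lambda I) x = 0 forces x_1 = 0, then 53x_k = lambda x_{k+1} ⇒ x = 0, so R has no eigenvalues. But (R - lambda I) is not surjective for |lambda| < 53: solving (R - lambda I) x = e_1 would require x_n proportional to (lambda/53)^(-n), which is not in l^2. So every |lambda| < 53 lies in the residual spectrum. The boundary |lambda| = 53 is in the approximate point spectrum (the spectrum is closed). Hence sigma(R) is the closed disk of radius 53.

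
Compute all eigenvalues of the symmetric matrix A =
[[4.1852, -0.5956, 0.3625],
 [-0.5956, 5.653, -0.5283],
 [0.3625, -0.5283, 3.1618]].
sigma(A) ≈ {3, 4, 6}

A is real symmetric, so its spectrum consists of real eigenvalues. Expanding the characteristic polynomial of the displayed matrix gives
  det(λ I - A) = p(λ) = λ^3 + (-13)λ^2 + (54)λ + (-72).
Solving p(λ) = 0 yields eigenvalues ≈ 3, 4, 6. (A is shown rounded to 4 decimals, so these recover the underlying integer eigenvalues to within that precision.)
Verification: the trace of A = 13 equals the sum of eigenvalues 13, and det(A) ≈ 72.0004 matches the eigenvalue product 72.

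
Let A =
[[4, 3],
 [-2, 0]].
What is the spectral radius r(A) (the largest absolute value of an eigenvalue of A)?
r(A) = sqrt(6) ≈ 2.4495

The eigenvalues of A are the roots of its characteristic polynomial. With M = A (coefficients from the trace and determinant):
  p(λ) = det(λ I - M) = λ^2 - 4λ + 6.
For λ^2 - 4λ + 6 the discriminant is -8. It is negative, so the roots are the complex-conjugate pair λ = 2 ± (sqrt(8)/2) i ≈ 2 ± 1.4142i. For a conjugate pair the product of the roots equals the constant term, so |λ|^2 = 6 and |λ| = sqrt(6) ≈ 2.4495.
Thus the eigenvalues (to 4 decimals) are 2 ± 1.4142i (modulus 2.4495). The spectral radius is the largest modulus: r(A) = sqrt(6) ≈ 2.4495. (Cross-check: r(A) ≤ ||A||_2 ≈ 5.2631; equality holds whenever A is normal, though it can also hold for some non-normal A.)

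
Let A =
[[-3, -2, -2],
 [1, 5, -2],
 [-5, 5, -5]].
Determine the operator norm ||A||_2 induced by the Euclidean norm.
||A||_2 ≈ 9.5517 (= sqrt(largest eigenvalue of A^T A))

||A||_2 = sigma_max(A) = sqrt(lambda_max(A^T A)). Form the symmetric matrix M = A^T A =
[[35, -14, 29],
 [-14, 54, -31],
 [29, -31, 33]].
Its characteristic polynomial (trace, sum of principal 2x2 minors, determinant of M give the coefficients) is
  p(λ) = det(λ I - M) = λ^3 - 122λ^2 + 2829λ - 2025.
No integer candidate from the rational root theorem (±divisors of 2025) is a root, so the roots are irrational. The cubic discriminant is Δ = 26316758313 > 0, so there are three distinct real roots. p(0) = -2025 and p(1) = 683 have opposite signs, so a root lies in (0, 1); Newton's method refines it to λ ≈ 0.7392. p(30) = 45 and p(31) = -1777 have opposite signs, so a root lies in (30, 31); Newton's method refines it to λ ≈ 30.0251. p(91) = -1297 and p(92) = 4323 have opposite signs, so a root lies in (91, 92); Newton's method refines it to λ ≈ 91.2357. Check (Vieta): the three roots sum to 122, matching tr M = 122.
So the eigenvalues of A^T A are ≈ 0.7392, 30.0251, 91.2357 (all ≥ 0, as they must be for A^T A). The largest is λ_max ≈ 91.2357, hence ||A||_2 = sqrt(λ_max) ≈ 9.5517.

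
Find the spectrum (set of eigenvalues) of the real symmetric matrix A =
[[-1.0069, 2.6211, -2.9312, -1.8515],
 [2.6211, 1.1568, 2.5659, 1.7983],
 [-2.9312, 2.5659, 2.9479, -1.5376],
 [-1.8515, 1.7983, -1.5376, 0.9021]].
sigma(A) ≈ {-6, 2, 3, 5}

A is real symmetric, so its spectrum consists of real eigenvalues. Expanding the characteristic polynomial of the displayed matrix gives
  det(λ I - A) = p(λ) = λ^4 + (-4)λ^3 + (-29)λ^2 + (156)λ + (-179.9975).
Solving p(λ) = 0 yields eigenvalues ≈ -6, 2, 3, 5. (A is shown rounded to 4 decimals, so these recover the underlying integer eigenvalues to within that precision.)
Verification: the trace of A = 4 equals the sum of eigenvalues 4, and det(A) ≈ -179.9975 matches the eigenvalue product -180.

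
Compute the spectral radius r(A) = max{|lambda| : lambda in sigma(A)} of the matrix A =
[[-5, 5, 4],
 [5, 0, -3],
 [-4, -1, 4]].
r(A) ≈ 6.7392

The eigenvalues of A are the roots of its characteristic polynomial. With M = A (coefficients from the trace, the sum of principal 2x2 minors, and det A):
  p(λ) = det(λ I - M) = λ^3 + λ^2 - 32λ + 45.
No integer candidate from the rational root theorem (±divisors of 45) is a root, so the roots are irrational. The cubic discriminant is Δ = 51321 > 0, so there are three distinct real roots. p(-7) = -25 and p(-6) = 57 have opposite signs, so a root lies in (-7, -6); Newton's method refines it to λ ≈ -6.7392. p(1) = 15 and p(2) = -7 have opposite signs, so a root lies in (1, 2); Newton's method refines it to λ ≈ 1.6217. p(4) = -3 and p(5) = 35 have opposite signs, so a root lies in (4, 5); Newton's method refines it to λ ≈ 4.1175. Check (Vieta): the three roots sum to -1, matching tr M = -1.
Thus the eigenvalues (to 4 decimals) are -6.7392 (modulus 6.7392); 1.6217 (modulus 1.6217); 4.1175 (modulus 4.1175). The spectral radius is the largest modulus: r(A) ≈ 6.7392. (Cross-check: r(A) ≤ ||A||_2 ≈ 10.674; equality holds whenever A is normal, though it can also hold for some non-normal A.)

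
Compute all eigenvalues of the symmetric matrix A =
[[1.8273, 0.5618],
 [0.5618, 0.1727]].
sigma(A) ≈ {0, 2}

A is real symmetric, so its spectrum consists of real eigenvalues. Expanding the characteristic polynomial of the displayed matrix gives
  det(λ I - A) = p(λ) = λ^2 + (-2)λ + (0).
Solving p(λ) = 0 yields eigenvalues ≈ 0, 2. (A is shown rounded to 4 decimals, so these recover the underlying integer eigenvalues to within that precision.)
Verification: the trace of A = 2 equals the sum of eigenvalues 2, and det(A) ≈ -0.0000 matches the eigenvalue product 0.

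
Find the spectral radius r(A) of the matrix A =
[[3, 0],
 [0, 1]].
r(A) = 3

The eigenvalues of A are the roots of its characteristic polynomial. With M = A (coefficients from the trace and determinant):
  p(λ) = det(λ I - M) = λ^2 - 4λ + 3.
For λ^2 - 4λ + 3 the discriminant is 4. It is a perfect square (2^2), so the roots are rational: λ = (4 ± 2)/2 = 3, 1.
Thus the eigenvalues (to 4 decimals) are 3 (modulus 3); 1 (modulus 1). The spectral radius is the largest modulus: r(A) = 3. (Cross-check: r(A) ≤ ||A||_2 ≈ 3; equality holds whenever A is normal, though it can also hold for some non-normal A.)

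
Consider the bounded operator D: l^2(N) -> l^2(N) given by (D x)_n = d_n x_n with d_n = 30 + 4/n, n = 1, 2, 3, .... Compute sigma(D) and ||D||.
sigma(D) = {30 + 4/n : n ≥ 1} ∪ {30}; ||D|| = 34

A bounded diagonal operator on l^2 with diagonal entries d_n has spectrum equal to the closure of {d_n : n ≥ 1}: every d_n is an eigenvalue (with eigenvector e_n), so {d_n} ⊂ sigma(D); the spectrum is closed, so its closure is too; and for lambda not in the closure, (D - lambda I) has bounded inverse (the diagonal entries 1/(d_n - lambda) are bounded). For our sequence d_n = 30 + 4/n, n = 1, 2, 3, ...:
  - {d_n} = {30 + 4/n : n ≥ 1}; the only limit point is 30
  - closure = {30 + 4/n : n ≥ 1} ∪ {30}
For the norm: a diagonal operator has ||D|| = sup_n |d_n|. Here d_n = 30 + 4/n is positive and decreasing, so sup_n |d_n| = d_1 = 30 + 4 = 34. So ||D|| = 34.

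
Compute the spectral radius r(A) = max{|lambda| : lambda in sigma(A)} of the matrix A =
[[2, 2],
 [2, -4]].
r(A) = (2 + sqrt(52))/2 ≈ 4.6056

The eigenvalues of A are the roots of its characteristic polynomial. With M = A (coefficients from the trace and determinant):
  p(λ) = det(λ I - M) = λ^2 + 2λ - 12.
For λ^2 + 2λ - 12 the discriminant is 52. It is nonnegative but not a perfect square, so the roots are real and irrational: λ = (-2 ± sqrt(52))/2 ≈ 2.6056, -4.6056.
Thus the eigenvalues (to 4 decimals) are 2.6056 (modulus 2.6056); -4.6056 (modulus 4.6056). The spectral radius is the largest modulus: r(A) = (2 + sqrt(52))/2 ≈ 4.6056. (Cross-check: r(A) ≤ ||A||_2 ≈ 4.6056; equality holds whenever A is normal, though it can also hold for some non-normal A.)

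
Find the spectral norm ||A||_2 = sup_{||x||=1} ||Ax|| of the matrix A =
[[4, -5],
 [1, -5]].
||A||_2 = sqrt((67 + sqrt(3589))/2) ≈ 7.9658 (= sqrt(largest eigenvalue of A^T A))

||A||_2 = sigma_max(A) = sqrt(lambda_max(A^T A)). Form the symmetric matrix M = A^T A =
[[17, -25],
 [-25, 50]].
Its characteristic polynomial (trace, determinant of M give the coefficients) is
  p(λ) = det(λ I - M) = λ^2 - 67λ + 225.
For λ^2 - 67λ + 225 the discriminant is 3589. It is nonnegative but not a perfect square, so the roots are real and irrational: λ = (67 ± sqrt(3589))/2 ≈ 63.4541, 3.5459.
So the eigenvalues of A^T A are ≈ 3.5459, 63.4541 (all ≥ 0, as they must be for A^T A). The largest is λ_max = (67 + sqrt(3589))/2 ≈ 63.4541, hence ||A||_2 = sqrt(λ_max) = sqrt((67 + sqrt(3589))/2) ≈ 7.9658.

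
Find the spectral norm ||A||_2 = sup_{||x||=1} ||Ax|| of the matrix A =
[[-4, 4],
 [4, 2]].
||A||_2 = 6 (= sqrt(largest eigenvalue of A^T A))

||A||_2 = sigma_max(A) = sqrt(lambda_max(A^T A)). Form the symmetric matrix M = A^T A =
[[32, -8],
 [-8, 20]].
Its characteristic polynomial (trace, determinant of M give the coefficients) is
  p(λ) = det(λ I - M) = λ^2 - 52λ + 576.
For λ^2 - 52λ + 576 the discriminant is 400. It is a perfect square (20^2), so the roots are rational: λ = (52 ± 20)/2 = 36, 16.
So the eigenvalues of A^T A are ≈ 16, 36 (all ≥ 0, as they must be for A^T A). The largest is λ_max = 36, hence ||A||_2 = sqrt(λ_max) = 6.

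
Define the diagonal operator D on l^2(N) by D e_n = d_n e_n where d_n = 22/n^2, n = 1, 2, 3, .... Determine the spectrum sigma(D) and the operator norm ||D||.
sigma(D) = {22/n^2 : n ≥ 1} ∪ {0}; ||D|| = 22

A bounded diagonal operator on l^2 with diagonal entries d_n has spectrum equal to the closure of {d_n : n ≥ 1}: every d_n is an eigenvalue (with eigenvector e_n), so {d_n} ⊂ sigma(D); the spectrum is closed, so its closure is too; and for lambda not in the closure, (D - lambda I) has bounded inverse (the diagonal entries 1/(d_n - lambda) are bounded). For our sequence d_n = 22/n^2, n = 1, 2, 3, ...:
  - {d_n} = {22/n^2 : n ≥ 1}; the only limit point is 0
  - closure = {22/n^2 : n ≥ 1} ∪ {0}
For the norm: a diagonal operator has ||D|| = sup_n |d_n|. Here d_n = 22/n^2 is positive and decreasing, so sup_n |d_n| = d_1 = 22. So ||D|| = 22.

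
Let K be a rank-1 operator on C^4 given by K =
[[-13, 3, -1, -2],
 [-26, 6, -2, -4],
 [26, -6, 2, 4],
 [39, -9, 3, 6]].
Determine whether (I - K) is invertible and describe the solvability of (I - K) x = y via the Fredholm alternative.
(I - K) is singular (det(I - K) = 0, i.e. 1 ∈ sigma(K)). (I - K) x = y is solvable iff y ⊥ ker((I - K)^*) = span{(-13, 3, -1, -2)}, i.e. iff -13y_1 + 3y_2 - y_3 - 2y_4 = 0. When solvable, the solutions are x = y + c·(1, 2, -2, -3), c arbitrary (ker(I - K) = span{(1, 2, -2, -3)}, dimension 1).

K has rank 1, so it is an outer product K = u v^T: every row of K is a multiple of one row vector. Reading off the entries, u = (1, 2, -2, -3) and v = (-13, 3, -1, -2) (row i of K equals u_i·v^T). A rank-one matrix u v^T satisfies K u = u (v·u) and kills the (3)-dimensional subspace v^⊥, so its characteristic polynomial is lambda^3 (lambda - v·u) with v·u = tr K = 1. Hence the eigenvalues of I - K are 1 (multiplicity 3) and 1 - (1) = 0, so det(I - K) = 0. (Direct check: I - K =
[[14, -3, 1, 2],
 [26, -5, 2, 4],
 [-26, 6, -1, -4],
 [-39, 9, -3, -5]]
has determinant 0.) So 1 is an eigenvalue of K and (I - K) is not invertible. The finite-dimensional Fredholm alternative says: either (I - K) is invertible, or ker(I - K) ≠ {0} and then range(I - K) = ker((I - K)^*)^⊥, with dim ker(I - K) = dim ker((I - K)^*). We are in the second case, so we need both kernels. Kernel of I - K: (I - K) u = u - u (v·u) = u - u = 0, so ker(I - K) = span{u} = span{(1, 2, -2, -3)} (it is exactly 1-dimensional because rank(I - K) = 3). Kernel of the adjoint: K is real, so (I - K)^* = I - K^T = I - v u^T, and (I - v u^T) v = v - v (u·v) = 0; hence ker((I - K)^*) = span{v} = span{(-13, 3, -1, -2)}. Therefore (I - K) x = y is solvable iff <y, v> = 0, i.e. iff -13y_1 + 3y_2 - y_3 - 2y_4 = 0. When this holds, K y = u (v·y) = 0, so (I - K) y = y and x = y is a particular solution; the full solution set is the line x = y + c·u = y + c·(1, 2, -2, -3), c ∈ C.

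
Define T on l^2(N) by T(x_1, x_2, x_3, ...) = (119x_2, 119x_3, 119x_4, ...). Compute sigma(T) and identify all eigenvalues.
sigma(T) = closed disk {z in C : |z| ≤ 119}; sigma_p(T) = open disk {z in C : |z| < 119}

Note T = 119·V where V is the unit left shift (V x)_k = x_{k+1}; so sigma(T) = 119·sigma(V) and ||T|| = 119||V||. ||T x||^2 = 14161sum_{k≥2} |x_k|^2 ≤ 14161||x||^2, with equality on {x : x_1 = 0}, so ||T|| = 119. For any lambda with |lambda| < 119, set r = lambda/119 (|r| < 1); the vector x = (1, r, r^2, ...) is in l^2 and satisfies T x = 119(r, r^2, ...) = lambda x, so lambda is an eigenvalue. On the boundary |lambda| = 119 the geometric series diverges, so no l^2 eigenvector exists, but these lambda lie in the approximate point spectrum. Hence sigma(T) is the closed disk of radius 119 and sigma_p(T) is the open disk.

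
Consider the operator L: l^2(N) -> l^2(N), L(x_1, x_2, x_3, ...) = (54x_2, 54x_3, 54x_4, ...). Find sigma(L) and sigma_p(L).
sigma(L) = closed disk {z in C : |z| ≤ 54}; sigma_p(L) = open disk {z in C : |z| < 54}

Note L = 54·V where V is the unit left shift (V x)_k = x_{k+1}; so sigma(L) = 54·sigma(V) and ||L|| = 54||V||. ||L x||^2 = 2916sum_{k≥2} |x_k|^2 ≤ 2916||x||^2, with equality on {x : x_1 = 0}, so ||L|| = 54. For any lambda with |lambda| < 54, set r = lambda/54 (|r| < 1); the vector x = (1, r, r^2, ...) is in l^2 and satisfies L x = 54(r, r^2, ...) = lambda x, so lambda is an eigenvalue. On the boundary |lambda| = 54 the geometric series diverges, so no l^2 eigenvector exists, but these lambda lie in the approximate point spectrum. Hence sigma(L) is the closed disk of radius 54 and sigma_p(L) is the open disk.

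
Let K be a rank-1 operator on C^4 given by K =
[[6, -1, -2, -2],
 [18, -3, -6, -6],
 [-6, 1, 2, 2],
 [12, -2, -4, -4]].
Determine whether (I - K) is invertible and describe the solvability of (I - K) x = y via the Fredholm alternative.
(I - K) is singular (det(I - K) = 0, i.e. 1 ∈ sigma(K)). (I - K) x = y is solvable iff y ⊥ ker((I - K)^*) = span{(6, -1, -2, -2)}, i.e. iff 6y_1 - y_2 - 2y_3 - 2y_4 = 0. When solvable, the solutions are x = y + c·(1, 3, -1, 2), c arbitrary (ker(I - K) = span{(1, 3, -1, 2)}, dimension 1).

K has rank 1, so it is an outer product K = u v^T: every row of K is a multiple of one row vector. Reading off the entries, u = (1, 3, -1, 2) and v = (6, -1, -2, -2) (row i of K equals u_i·v^T). A rank-one matrix u v^T satisfies K u = u (v·u) and kills the (3)-dimensional subspace v^⊥, so its characteristic polynomial is lambda^3 (lambda - v·u) with v·u = tr K = 1. Hence the eigenvalues of I - K are 1 (multiplicity 3) and 1 - (1) = 0, so det(I - K) = 0. (Direct check: I - K =
[[-5, 1, 2, 2],
 [-18, 4, 6, 6],
 [6, -1, -1, -2],
 [-12, 2, 4, 5]]
has determinant 0.) So 1 is an eigenvalue of K and (I - K) is not invertible. The finite-dimensional Fredholm alternative says: either (I - K) is invertible, or ker(I - K) ≠ {0} and then range(I - K) = ker((I - K)^*)^⊥, with dim ker(I - K) = dim ker((I - K)^*). We are in the second case, so we need both kernels. Kernel of I - K: (I - K) u = u - u (v·u) = u - u = 0, so ker(I - K) = span{u} = span{(1, 3, -1, 2)} (it is exactly 1-dimensional because rank(I - K) = 3). Kernel of the adjoint: K is real, so (I - K)^* = I - K^T = I - v u^T, and (I - v u^T) v = v - v (u·v) = 0; hence ker((I - K)^*) = span{v} = span{(6, -1, -2, -2)}. Therefore (I - K) x = y is solvable iff <y, v> = 0, i.e. iff 6y_1 - y_2 - 2y_3 - 2y_4 = 0. When this holds, K y = u (v·y) = 0, so (I - K) y = y and x = y is a particular solution; the full solution set is the line x = y + c·u = y + c·(1, 3, -1, 2), c ∈ C.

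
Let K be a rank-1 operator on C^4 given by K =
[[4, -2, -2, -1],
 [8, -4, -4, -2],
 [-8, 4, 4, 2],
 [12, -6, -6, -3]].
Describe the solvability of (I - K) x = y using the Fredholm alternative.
(I - K) is singular (det(I - K) = 0, i.e. 1 ∈ sigma(K)). (I - K) x = y is solvable iff y ⊥ ker((I - K)^*) = span{(4, -2, -2, -1)}, i.e. iff 4y_1 - 2y_2 - 2y_3 - y_4 = 0. When solvable, the solutions are x = y + c·(1, 2, -2, 3), c arbitrary (ker(I - K) = span{(1, 2, -2, 3)}, dimension 1).

K has rank 1, so it is an outer product K = u v^T: every row of K is a multiple of one row vector. Reading off the entries, u = (1, 2, -2, 3) and v = (4, -2, -2, -1) (row i of K equals u_i·v^T). A rank-one matrix u v^T satisfies K u = u (v·u) and kills the (3)-dimensional subspace v^⊥, so its characteristic polynomial is lambda^3 (lambda - v·u) with v·u = tr K = 1. Hence the eigenvalues of I - K are 1 (multiplicity 3) and 1 - (1) = 0, so det(I - K) = 0. (Direct check: I - K =
[[-3, 2, 2, 1],
 [-8, 5, 4, 2],
 [8, -4, -3, -2],
 [-12, 6, 6, 4]]
has determinant 0.) So 1 is an eigenvalue of K and (I - K) is not invertible. The finite-dimensional Fredholm alternative says: either (I - K) is invertible, or ker(I - K) ≠ {0} and then range(I - K) = ker((I - K)^*)^⊥, with dim ker(I - K) = dim ker((I - K)^*). We are in the second case, so we need both kernels. Kernel of I - K: (I - K) u = u - u (v·u) = u - u = 0, so ker(I - K) = span{u} = span{(1, 2, -2, 3)} (it is exactly 1-dimensional because rank(I - K) = 3). Kernel of the adjoint: K is real, so (I - K)^* = I - K^T = I - v u^T, and (I - v u^T) v = v - v (u·v) = 0; hence ker((I - K)^*) = span{v} = span{(4, -2, -2, -1)}. Therefore (I - K) x = y is solvable iff <y, v> = 0, i.e. iff 4y_1 - 2y_2 - 2y_3 - y_4 = 0. When this holds, K y = u (v·y) = 0, so (I - K) y = y and x = y is a particular solution; the full solution set is the line x = y + c·u = y + c·(1, 2, -2, 3), c ∈ C.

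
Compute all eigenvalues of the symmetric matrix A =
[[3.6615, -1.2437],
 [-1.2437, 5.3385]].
sigma(A) ≈ {3, 6}

A is real symmetric, so its spectrum consists of real eigenvalues. Expanding the characteristic polynomial of the displayed matrix gives
  det(λ I - A) = p(λ) = λ^2 + (-9)λ + (18).
Solving p(λ) = 0 yields eigenvalues ≈ 3, 6. (A is shown rounded to 4 decimals, so these recover the underlying integer eigenvalues to within that precision.)
Verification: the trace of A = 9 equals the sum of eigenvalues 9, and det(A) ≈ 18.0001 matches the eigenvalue product 18.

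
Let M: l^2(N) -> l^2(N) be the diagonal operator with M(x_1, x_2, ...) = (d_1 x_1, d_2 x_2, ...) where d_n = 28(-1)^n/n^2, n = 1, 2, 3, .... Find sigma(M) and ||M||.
sigma(M) = {28(-1)^n/n^2 : n ≥ 1} ∪ {0}; ||M|| = 28

A bounded diagonal operator on l^2 with diagonal entries d_n has spectrum equal to the closure of {d_n : n ≥ 1}: every d_n is an eigenvalue (with eigenvector e_n), so {d_n} ⊂ sigma(M); the spectrum is closed, so its closure is too; and for lambda not in the closure, (M - lambda I) has bounded inverse (the diagonal entries 1/(d_n - lambda) are bounded). For our sequence d_n = 28(-1)^n/n^2, n = 1, 2, 3, ...:
  - {d_n} = {28(-1)^n/n^2 : n ≥ 1}; the only limit point is 0
  - closure = {28(-1)^n/n^2 : n ≥ 1} ∪ {0}
For the norm: a diagonal operator has ||M|| = sup_n |d_n|. Here |d_n| = 28/n^2 is decreasing, so sup_n |d_n| = |d_1| = 28. So ||M|| = 28.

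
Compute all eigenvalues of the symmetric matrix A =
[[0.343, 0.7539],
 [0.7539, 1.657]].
sigma(A) ≈ {0, 2}

A is real symmetric, so its spectrum consists of real eigenvalues. Expanding the characteristic polynomial of the displayed matrix gives
  det(λ I - A) = p(λ) = λ^2 + (-2)λ + (0).
Solving p(λ) = 0 yields eigenvalues ≈ 0, 2. (A is shown rounded to 4 decimals, so these recover the underlying integer eigenvalues to within that precision.)
Verification: the trace of A = 2 equals the sum of eigenvalues 2, and det(A) ≈ -0.0000 matches the eigenvalue product 0.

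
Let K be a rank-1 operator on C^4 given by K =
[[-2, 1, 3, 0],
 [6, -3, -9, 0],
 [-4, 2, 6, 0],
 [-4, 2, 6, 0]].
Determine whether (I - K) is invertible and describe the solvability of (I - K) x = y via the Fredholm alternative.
(I - K) is singular (det(I - K) = 0, i.e. 1 ∈ sigma(K)). (I - K) x = y is solvable iff y ⊥ ker((I - K)^*) = span{(-2, 1, 3, 0)}, i.e. iff -2y_1 + y_2 + 3y_3 = 0. When solvable, the solutions are x = y + c·(1, -3, 2, 2), c arbitrary (ker(I - K) = span{(1, -3, 2, 2)}, dimension 1).

K has rank 1, so it is an outer product K = u v^T: every row of K is a multiple of one row vector. Reading off the entries, u = (1, -3, 2, 2) and v = (-2, 1, 3, 0) (row i of K equals u_i·v^T). A rank-one matrix u v^T satisfies K u = u (v·u) and kills the (3)-dimensional subspace v^⊥, so its characteristic polynomial is lambda^3 (lambda - v·u) with v·u = tr K = 1. Hence the eigenvalues of I - K are 1 (multiplicity 3) and 1 - (1) = 0, so det(I - K) = 0. (Direct check: I - K =
[[3, -1, -3, 0],
 [-6, 4, 9, 0],
 [4, -2, -5, 0],
 [4, -2, -6, 1]]
has determinant 0.) So 1 is an eigenvalue of K and (I - K) is not invertible. The finite-dimensional Fredholm alternative says: either (I - K) is invertible, or ker(I - K) ≠ {0} and then range(I - K) = ker((I - K)^*)^⊥, with dim ker(I - K) = dim ker((I - K)^*). We are in the second case, so we need both kernels. Kernel of I - K: (I - K) u = u - u (v·u) = u - u = 0, so ker(I - K) = span{u} = span{(1, -3, 2, 2)} (it is exactly 1-dimensional because rank(I - K) = 3). Kernel of the adjoint: K is real, so (I - K)^* = I - K^T = I - v u^T, and (I - v u^T) v = v - v (u·v) = 0; hence ker((I - K)^*) = span{v} = span{(-2, 1, 3, 0)}. Therefore (I - K) x = y is solvable iff <y, v> = 0, i.e. iff -2y_1 + y_2 + 3y_3 = 0. When this holds, K y = u (v·y) = 0, so (I - K) y = y and x = y is a particular solution; the full solution set is the line x = y + c·u = y + c·(1, -3, 2, 2), c ∈ C.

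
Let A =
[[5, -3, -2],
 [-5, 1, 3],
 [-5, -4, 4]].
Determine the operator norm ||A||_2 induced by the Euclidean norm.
||A||_2 ≈ 10.1347 (= sqrt(largest eigenvalue of A^T A))

||A||_2 = sigma_max(A) = sqrt(lambda_max(A^T A)). Form the symmetric matrix M = A^T A =
[[75, 0, -45],
 [0, 26, -7],
 [-45, -7, 29]].
Its characteristic polynomial (trace, sum of principal 2x2 minors, determinant of M give the coefficients) is
  p(λ) = det(λ I - M) = λ^3 - 130λ^2 + 2805λ - 225.
No integer candidate from the rational root theorem (±divisors of 225) is a root, so the roots are irrational. The cubic discriminant is Δ = 44188547625 > 0, so there are three distinct real roots. p(0) = -225 and p(1) = 2451 have opposite signs, so a root lies in (0, 1); Newton's method refines it to λ ≈ 0.0805. p(27) = 423 and p(28) = -1653 have opposite signs, so a root lies in (27, 28); Newton's method refines it to λ ≈ 27.2075. p(102) = -5427 and p(103) = 2247 have opposite signs, so a root lies in (102, 103); Newton's method refines it to λ ≈ 102.7119. Check (Vieta): the three roots sum to 130, matching tr M = 130.
So the eigenvalues of A^T A are ≈ 0.0805, 27.2075, 102.7119 (all ≥ 0, as they must be for A^T A). The largest is λ_max ≈ 102.7119, hence ||A||_2 = sqrt(λ_max) ≈ 10.1347.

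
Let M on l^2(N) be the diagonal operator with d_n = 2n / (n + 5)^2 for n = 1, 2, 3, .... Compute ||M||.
||M|| = 1/10 (attained at n = 5)

For M diagonal, ||M|| = sup_n |d_n|. Treat f(x) = 2x / (x + 5)^2 for real x > 0. By the quotient rule, f'(x) = 2(5 - x)/(x + 5)^3, which is positive for x < 5 and negative for x > 5. So f has a unique maximum at x = 5, and since 5 is a positive integer, the supremum over n ≥ 1 is attained at n = 5: d_5 = 2·5/(5 + 5)^2 = 2·5/100 = 1/10. Hence ||M|| = 1/10.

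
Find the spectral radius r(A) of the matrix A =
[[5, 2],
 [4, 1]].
r(A) = (6 + sqrt(48))/2 ≈ 6.4641

The eigenvalues of A are the roots of its characteristic polynomial. With M = A (coefficients from the trace and determinant):
  p(λ) = det(λ I - M) = λ^2 - 6λ - 3.
For λ^2 - 6λ - 3 the discriminant is 48. It is nonnegative but not a perfect square, so the roots are real and irrational: λ = (6 ± sqrt(48))/2 ≈ 6.4641, -0.4641.
Thus the eigenvalues (to 4 decimals) are 6.4641 (modulus 6.4641); -0.4641 (modulus 0.4641). The spectral radius is the largest modulus: r(A) = (6 + sqrt(48))/2 ≈ 6.4641. (Cross-check: r(A) ≤ ||A||_2 ≈ 6.7678; equality holds whenever A is normal, though it can also hold for some non-normal A.)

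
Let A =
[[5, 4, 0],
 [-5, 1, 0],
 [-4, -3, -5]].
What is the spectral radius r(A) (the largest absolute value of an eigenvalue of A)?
r(A) = 5

The eigenvalues of A are the roots of its characteristic polynomial. With M = A (coefficients from the trace, the sum of principal 2x2 minors, and det A):
  p(λ) = det(λ I - M) = λ^3 - λ^2 - 5λ + 125.
By the rational root theorem any rational root is an integer divisor of 125. Testing λ = -5: p(-5) = -125 - 25 + 25 + 125 = 0, so λ = -5 is a root. Dividing out (λ + 5) leaves p(λ) = (λ + 5)(λ^2 - 6λ + 25). For λ^2 - 6λ + 25 the discriminant is -64. It is negative, so the roots are the complex-conjugate pair λ = 3 ± (sqrt(64)/2) i ≈ 3 ± 4i. For a conjugate pair the product of the roots equals the constant term, so |λ|^2 = 25 and |λ| = sqrt(25) = 5.
Thus the eigenvalues (to 4 decimals) are 3 ± 4i (modulus 5); -5 (modulus 5). The spectral radius is the largest modulus: r(A) = 5. (Cross-check: r(A) ≤ ||A||_2 ≈ 9.4387; equality holds whenever A is normal, though it can also hold for some non-normal A.)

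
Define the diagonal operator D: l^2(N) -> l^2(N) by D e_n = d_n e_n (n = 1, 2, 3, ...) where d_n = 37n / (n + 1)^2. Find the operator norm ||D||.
||D|| = 37/4 (attained at n = 1)

For D diagonal, ||D|| = sup_n |d_n|. Treat f(x) = 37x / (x + 1)^2 for real x > 0. By the quotient rule, f'(x) = 37(1 - x)/(x + 1)^3, which is positive for x < 1 and negative for x > 1. So f has a unique maximum at x = 1, and since 1 is a positive integer, the supremum over n ≥ 1 is attained at n = 1: d_1 = 37·1/(1 + 1)^2 = 37·1/4 = 37/4. Hence ||D|| = 37/4.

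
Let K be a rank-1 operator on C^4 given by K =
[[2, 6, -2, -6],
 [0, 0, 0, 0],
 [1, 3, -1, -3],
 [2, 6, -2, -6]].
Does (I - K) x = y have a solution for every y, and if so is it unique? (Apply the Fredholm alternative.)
(I - K) is invertible (det(I - K) = 6 ≠ 0), so for every y in C^4 the equation (I - K) x = y has a unique solution.

K has rank 1, so it is an outer product K = u v^T: every row of K is a multiple of one row vector. Reading off the entries, u = (-2, 0, -1, -2) and v = (-1, -3, 1, 3) (row i of K equals u_i·v^T). A rank-one matrix u v^T satisfies K u = u (v·u) and kills the (3)-dimensional subspace v^⊥, so its characteristic polynomial is lambda^3 (lambda - v·u) with v·u = tr K = -5. Hence the eigenvalues of I - K are 1 (multiplicity 3) and 1 - (-5) = 6, so det(I - K) = 6. (Direct check: I - K =
[[-1, -6, 2, 6],
 [0, 1, 0, 0],
 [-1, -3, 2, 3],
 [-2, -6, 2, 7]]
has determinant 6.) The finite-dimensional Fredholm alternative says: either (I - K) is invertible, or ker(I - K) ≠ {0} and then range(I - K) = ker((I - K)^*)^⊥, with dim ker(I - K) = dim ker((I - K)^*). Since det(I - K) ≠ 0, 1 is not an eigenvalue of K and ker(I - K) = {0}, so we are in the first case: for every y there is a unique x = (I - K)^(-1) y. Explicitly, by the Sherman–Morrison formula, (I - u v^T)^(-1) = I + u v^T/(1 - v·u), i.e. (I - K)^(-1) = I + K/(6).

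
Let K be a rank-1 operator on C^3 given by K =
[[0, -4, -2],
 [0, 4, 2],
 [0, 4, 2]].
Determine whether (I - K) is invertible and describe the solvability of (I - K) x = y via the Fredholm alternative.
(I - K) is invertible (det(I - K) = -5 ≠ 0), so for every y in C^3 the equation (I - K) x = y has a unique solution.

K has rank 1, so it is an outer product K = u v^T: every row of K is a multiple of one row vector. Reading off the entries, u = (2, -2, -2) and v = (0, -2, -1) (row i of K equals u_i·v^T). A rank-one matrix u v^T satisfies K u = u (v·u) and kills the (2)-dimensional subspace v^⊥, so its characteristic polynomial is lambda^2 (lambda - v·u) with v·u = tr K = 6. Hence the eigenvalues of I - K are 1 (multiplicity 2) and 1 - (6) = -5, so det(I - K) = -5. (Direct check: I - K =
[[1, 4, 2],
 [0, -3, -2],
 [0, -4, -1]]
has determinant -5.) The finite-dimensional Fredholm alternative says: either (I - K) is invertible, or ker(I - K) ≠ {0} and then range(I - K) = ker((I - K)^*)^⊥, with dim ker(I - K) = dim ker((I - K)^*). Since det(I - K) ≠ 0, 1 is not an eigenvalue of K and ker(I - K) = {0}, so we are in the first case: for every y there is a unique x = (I - K)^(-1) y. Explicitly, by the Sherman–Morrison formula, (I - u v^T)^(-1) = I + u v^T/(1 - v·u), i.e. (I - K)^(-1) = I + K/(-5).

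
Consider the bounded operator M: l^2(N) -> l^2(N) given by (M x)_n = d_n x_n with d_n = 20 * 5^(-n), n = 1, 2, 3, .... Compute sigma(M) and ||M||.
sigma(M) = {20 * 5^(-n) : n ≥ 1} ∪ {0}; ||M|| = 4

A bounded diagonal operator on l^2 with diagonal entries d_n has spectrum equal to the closure of {d_n : n ≥ 1}: every d_n is an eigenvalue (with eigenvector e_n), so {d_n} ⊂ sigma(M); the spectrum is closed, so its closure is too; and for lambda not in the closure, (M - lambda I) has bounded inverse (the diagonal entries 1/(d_n - lambda) are bounded). For our sequence d_n = 20 * 5^(-n), n = 1, 2, 3, ...:
  - {d_n} = {20 * 5^(-n) : n ≥ 1}; the only limit point is 0
  - closure = {20 * 5^(-n) : n ≥ 1} ∪ {0}
For the norm: a diagonal operator has ||M|| = sup_n |d_n|. Here d_n = 20 * 5^(-n) is positive and decreasing, so sup_n |d_n| = d_1 = 20/5 = 4. So ||M|| = 4.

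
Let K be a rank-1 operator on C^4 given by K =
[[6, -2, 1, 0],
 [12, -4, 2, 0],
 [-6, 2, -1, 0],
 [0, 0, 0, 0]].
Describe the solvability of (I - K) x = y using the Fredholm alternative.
(I - K) is singular (det(I - K) = 0, i.e. 1 ∈ sigma(K)). (I - K) x = y is solvable iff y ⊥ ker((I - K)^*) = span{(6, -2, 1, 0)}, i.e. iff 6y_1 - 2y_2 + y_3 = 0. When solvable, the solutions are x = y + c·(1, 2, -1, 0), c arbitrary (ker(I - K) = span{(1, 2, -1, 0)}, dimension 1).

K has rank 1, so it is an outer product K = u v^T: every row of K is a multiple of one row vector. Reading off the entries, u = (1, 2, -1, 0) and v = (6, -2, 1, 0) (row i of K equals u_i·v^T). A rank-one matrix u v^T satisfies K u = u (v·u) and kills the (3)-dimensional subspace v^⊥, so its characteristic polynomial is lambda^3 (lambda - v·u) with v·u = tr K = 1. Hence the eigenvalues of I - K are 1 (multiplicity 3) and 1 - (1) = 0, so det(I - K) = 0. (Direct check: I - K =
[[-5, 2, -1, 0],
 [-12, 5, -2, 0],
 [6, -2, 2, 0],
 [0, 0, 0, 1]]
has determinant 0.) So 1 is an eigenvalue of K and (I - K) is not invertible. The finite-dimensional Fredholm alternative says: either (I - K) is invertible, or ker(I - K) ≠ {0} and then range(I - K) = ker((I - K)^*)^⊥, with dim ker(I - K) = dim ker((I - K)^*). We are in the second case, so we need both kernels. Kernel of I - K: (I - K) u = u - u (v·u) = u - u = 0, so ker(I - K) = span{u} = span{(1, 2, -1, 0)} (it is exactly 1-dimensional because rank(I - K) = 3). Kernel of the adjoint: K is real, so (I - K)^* = I - K^T = I - v u^T, and (I - v u^T) v = v - v (u·v) = 0; hence ker((I - K)^*) = span{v} = span{(6, -2, 1, 0)}. Therefore (I - K) x = y is solvable iff <y, v> = 0, i.e. iff 6y_1 - 2y_2 + y_3 = 0. When this holds, K y = u (v·y) = 0, so (I - K) y = y and x = y is a particular solution; the full solution set is the line x = y + c·u = y + c·(1, 2, -1, 0), c ∈ C.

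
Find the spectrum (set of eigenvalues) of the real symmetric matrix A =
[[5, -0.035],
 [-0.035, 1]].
sigma(A) ≈ {1, 5}

A is real symmetric, so its spectrum consists of real eigenvalues. Expanding the characteristic polynomial of the displayed matrix gives
  det(λ I - A) = p(λ) = λ^2 + (-6)λ + (5).
Solving p(λ) = 0 yields eigenvalues ≈ 1, 5. (A is shown rounded to 4 decimals, so these recover the underlying integer eigenvalues to within that precision.)
Verification: the trace of A = 6 equals the sum of eigenvalues 6, and det(A) ≈ 5.0000 matches the eigenvalue product 5.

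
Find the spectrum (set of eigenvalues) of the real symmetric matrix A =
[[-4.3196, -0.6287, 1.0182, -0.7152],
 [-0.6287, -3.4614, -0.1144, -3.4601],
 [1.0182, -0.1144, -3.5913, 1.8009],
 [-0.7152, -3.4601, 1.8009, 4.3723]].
sigma(A) ≈ {-6, -4, -3, 6}

A is real symmetric, so its spectrum consists of real eigenvalues. Expanding the characteristic polynomial of the displayed matrix gives
  det(λ I - A) = p(λ) = λ^4 + (7)λ^3 + (-24)λ^2 + (-251.9952)λ + (-431.9907).
Solving p(λ) = 0 yields eigenvalues ≈ -6, -4, -3, 6. (A is shown rounded to 4 decimals, so these recover the underlying integer eigenvalues to within that precision.)
Verification: the trace of A = -7 equals the sum of eigenvalues -7, and det(A) ≈ -431.9907 matches the eigenvalue product -432.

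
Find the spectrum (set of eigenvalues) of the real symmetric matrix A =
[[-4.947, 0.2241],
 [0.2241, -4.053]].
sigma(A) ≈ {-5, -4}

A is real symmetric, so its spectrum consists of real eigenvalues. Expanding the characteristic polynomial of the displayed matrix gives
  det(λ I - A) = p(λ) = λ^2 + (9)λ + (20).
Solving p(λ) = 0 yields eigenvalues ≈ -5, -4. (A is shown rounded to 4 decimals, so these recover the underlying integer eigenvalues to within that precision.)
Verification: the trace of A = -9 equals the sum of eigenvalues -9, and det(A) ≈ 20.0000 matches the eigenvalue product 20.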